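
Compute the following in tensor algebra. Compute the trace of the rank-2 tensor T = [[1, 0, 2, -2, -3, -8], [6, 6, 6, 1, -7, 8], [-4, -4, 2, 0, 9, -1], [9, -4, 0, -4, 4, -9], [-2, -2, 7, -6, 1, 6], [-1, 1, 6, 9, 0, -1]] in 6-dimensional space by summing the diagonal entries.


The contraction (trace) of a rank-2 tensor is the sum of its diagonal elements.
Diagonal entries: A[1,1] = 1, A[2,2] = 6, A[3,3] = 2, A[4,4] = -4, A[5,5] = 1, A[6,6] = -1
Tr(A) = 1 + 6 + 2 + -4 + 1 + -1 = 5

5


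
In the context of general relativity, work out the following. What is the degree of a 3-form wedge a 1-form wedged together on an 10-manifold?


The degree of a wedge product is the sum of the degrees of the individual forms.
Degrees: 3, 1
Total degree = 3 + 1 = 4

4


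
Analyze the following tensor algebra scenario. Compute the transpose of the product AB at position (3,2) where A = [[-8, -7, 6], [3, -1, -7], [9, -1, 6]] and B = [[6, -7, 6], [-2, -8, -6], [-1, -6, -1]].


(AB)^T_{ij} = (AB)_{ji} = sum_k A_{jk} B_{ki}.
For i=3, j=2 we need (AB)_{23}:
A_{21} * B_{13} = 3 * 6 = 18
A_{22} * B_{23} = -1 * -6 = 6
A_{23} * B_{33} = -7 * -1 = 7
Sum = 18 + 6 + 7 = 31

31


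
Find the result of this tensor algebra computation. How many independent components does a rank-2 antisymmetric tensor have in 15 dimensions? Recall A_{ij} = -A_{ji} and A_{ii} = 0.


An antisymmetric rank-2 tensor satisfies A_{ij} = -A_{ji}, so diagonal entries are zero.
The independent components are the upper-triangular entries: C(n, 2) = n(n-1)/2.
n = 15
C(15, 2) = 15 * 14 / 2 = 210 / 2 = 105

105


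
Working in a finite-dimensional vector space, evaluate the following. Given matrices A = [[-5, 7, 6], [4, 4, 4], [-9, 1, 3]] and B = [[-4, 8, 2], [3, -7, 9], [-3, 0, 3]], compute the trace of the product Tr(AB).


Tr(AB) = sum_i (AB)_{ii} where (AB)_{ii} = sum_k A_{ik} B_{ki}.
(AB)_{11} = -5*-4 + 7*3 + 6*-3 = 23
(AB)_{22} = 4*8 + 4*-7 + 4*0 = 4
(AB)_{33} = -9*2 + 1*9 + 3*3 = 0
Tr(AB) = 23 + 4 + 0 = 27

27


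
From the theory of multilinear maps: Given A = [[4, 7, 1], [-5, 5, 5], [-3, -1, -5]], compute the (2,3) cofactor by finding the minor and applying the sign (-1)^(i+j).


To find cofactor C_{23}, delete row 2 and column 3.
The resulting 2x2 submatrix is: [[4, 7], [-3, -1]]
Minor M_{23} = 4*-1 - 7*-3
  = -4 - -21 = 17
Sign = (-1)^(2+3) = (-1)^5 = -1
Cofactor C_{23} = -1 * 17 = -17

-17


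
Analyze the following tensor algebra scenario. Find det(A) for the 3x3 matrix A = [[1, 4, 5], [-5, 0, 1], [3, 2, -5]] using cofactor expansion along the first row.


Expanding along the first row, det(A) = a11*M_11 - a12*M_12 + a13*M_13, where M_1j is the (1,j) minor.
Minor M_11 = 0*-5 - 1*2 = -2
Minor M_12 = -5*-5 - 1*3 = 22
Minor M_13 = -5*2 - 0*3 = -10
det = 1*(-2) - 4*(22) + 5*(-10)
    = -2 - 88 + -50
    = -140

-140


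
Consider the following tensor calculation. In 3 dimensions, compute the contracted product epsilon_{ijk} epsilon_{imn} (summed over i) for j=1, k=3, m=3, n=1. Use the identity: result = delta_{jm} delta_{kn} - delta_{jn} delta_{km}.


Using the identity: epsilon_{ijk} epsilon_{imn} = delta_{jm} delta_{kn} - delta_{jn} delta_{km}.
delta_{13} = 0
delta_{31} = 0
delta_{11} = 1
delta_{33} = 1
Result = 0 * 0 - 1 * 1 = 0 - 1 = -1

-1


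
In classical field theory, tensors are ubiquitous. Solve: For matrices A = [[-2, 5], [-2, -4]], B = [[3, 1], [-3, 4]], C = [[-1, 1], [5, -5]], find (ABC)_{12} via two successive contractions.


(ABC)_{12} = sum_m (AB)_{1m} C_{m2}. First compute row 1 of AB.
(AB)_{11} = -2*3 + 5*-3 = -21
(AB)_{12} = -2*1 + 5*4 = 18
Now contract with column 2 of C:
(AB)_{11} * C_{12} = -21 * 1 = -21
(AB)_{12} * C_{22} = 18 * -5 = -90
(ABC)_{12} = -21 + -90 = -111

-111


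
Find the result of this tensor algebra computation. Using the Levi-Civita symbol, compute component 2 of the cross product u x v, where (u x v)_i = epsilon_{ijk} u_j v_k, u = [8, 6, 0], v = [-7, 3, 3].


(u x v)_2 = sum_{j,k} epsilon_{2jk} u_j v_k. Only permutations of (1,2,3) contribute; the two non-zero terms are:
eps_{213} u_1 v_3 = -1 * 8 * 3 = -24
eps_{231} u_3 v_1 = 1 * 0 * -7 = 0
(u x v)_2 = -24

-24


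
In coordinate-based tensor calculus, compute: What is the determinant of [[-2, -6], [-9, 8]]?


For a 2x2 matrix [[a, b], [c, d]], det = a*d - b*c.
a = -2, b = -6, c = -9, d = 8
a*d = -2 * 8 = -16
b*c = -6 * -9 = 54
det = -16 - 54 = -70

-70


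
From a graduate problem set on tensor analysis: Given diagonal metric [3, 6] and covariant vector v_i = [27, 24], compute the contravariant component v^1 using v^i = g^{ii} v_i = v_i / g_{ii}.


To raise an index with a diagonal metric: v^i = v_i / g_{ii}.
For index 1: v_1 = 27, g_{11} = 3
v^1 = 27 / 3 = 9

9


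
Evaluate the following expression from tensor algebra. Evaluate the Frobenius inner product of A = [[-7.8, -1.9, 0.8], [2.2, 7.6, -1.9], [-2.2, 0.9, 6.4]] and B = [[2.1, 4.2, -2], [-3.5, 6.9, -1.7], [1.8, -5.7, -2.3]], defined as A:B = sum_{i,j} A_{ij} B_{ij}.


A:B = sum over all i,j of A_{ij} * B_{ij}.
Row 1: -7.8*2.1=-16.38, -1.9*4.2=-7.98, 0.8*-2=-1.6 => row sum = -25.96
Row 2: 2.2*-3.5=-7.7, 7.6*6.9=52.44, -1.9*-1.7=3.23 => row sum = 47.97
Row 3: -2.2*1.8=-3.96, 0.9*-5.7=-5.13, 6.4*-2.3=-14.72 => row sum = -23.81
Total = -25.96 + 47.97 + -23.81 = -1.8

-1.8


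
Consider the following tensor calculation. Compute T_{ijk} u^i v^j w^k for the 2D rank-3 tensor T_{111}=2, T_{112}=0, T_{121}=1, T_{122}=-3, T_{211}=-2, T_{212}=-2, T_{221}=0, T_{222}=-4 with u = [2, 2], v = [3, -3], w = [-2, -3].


S = sum over i,j,k of T_{ijk} u_i v_j w_k. Expanding all 8 terms:
T_{111}*u_1*v_1*w_1 = 2*2*3*-2 = -24  (running total: -24)
T_{112}*u_1*v_1*w_2 = 0*2*3*-3 = 0  (running total: -24)
T_{121}*u_1*v_2*w_1 = 1*2*-3*-2 = 12  (running total: -12)
T_{122}*u_1*v_2*w_2 = -3*2*-3*-3 = -54  (running total: -66)
T_{211}*u_2*v_1*w_1 = -2*2*3*-2 = 24  (running total: -42)
T_{212}*u_2*v_1*w_2 = -2*2*3*-3 = 36  (running total: -6)
T_{221}*u_2*v_2*w_1 = 0*2*-3*-2 = 0  (running total: -6)
T_{222}*u_2*v_2*w_2 = -4*2*-3*-3 = -72  (running total: -78)
S = -78

-78


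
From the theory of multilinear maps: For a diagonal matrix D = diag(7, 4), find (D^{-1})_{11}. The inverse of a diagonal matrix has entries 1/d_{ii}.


For a diagonal matrix, the inverse has entries (D^{-1})_{ii} = 1/d_{ii}.
The diagonal entries are: d_{11} = 7, d_{22} = 4
We need (D^{-1})_{11} = 1/d_{11} = 1/7 = 1/7

1/7


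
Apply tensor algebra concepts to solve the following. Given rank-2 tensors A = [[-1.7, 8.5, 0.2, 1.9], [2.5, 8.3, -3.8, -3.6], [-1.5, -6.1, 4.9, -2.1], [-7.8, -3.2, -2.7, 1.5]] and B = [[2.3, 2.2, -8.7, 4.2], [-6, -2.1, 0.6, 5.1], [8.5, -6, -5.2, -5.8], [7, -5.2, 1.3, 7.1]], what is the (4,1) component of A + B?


Tensor addition is component-wise: (A + B)_{ij} = A_{ij} + B_{ij}.
A_{41} = -7.8
B_{41} = 7
(A + B)_{41} = -7.8 + 7 = -0.8

-0.8


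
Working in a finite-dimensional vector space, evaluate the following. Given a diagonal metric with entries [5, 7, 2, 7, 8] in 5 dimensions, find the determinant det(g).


For a diagonal metric, the determinant is the product of diagonal entries.
Diagonal entries: 5, 7, 2, 7, 8
det(g) = 5 * 7 * 2 * 7 * 8 = 3920

3920


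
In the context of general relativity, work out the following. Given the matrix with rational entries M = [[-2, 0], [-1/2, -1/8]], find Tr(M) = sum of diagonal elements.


The trace is the sum of diagonal entries.
Diagonal: M[1,1] = -2, M[2,2] = -1/8
Tr(M) = -2 + -1/8
Computing step by step:
After adding M[1,1]: -2
After adding M[2,2]: -17/8
Tr(M) = -17/8

-17/8


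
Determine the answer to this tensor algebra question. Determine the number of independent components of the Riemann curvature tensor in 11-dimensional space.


The Riemann tensor in d dimensions has d^2(d^2 - 1)/12 independent components.
d = 11, so d^2 = 121
d^2 - 1 = 120
d^2(d^2 - 1) = 121 * 120 = 14520
Divide by 12: 14520 / 12 = 1210

1210


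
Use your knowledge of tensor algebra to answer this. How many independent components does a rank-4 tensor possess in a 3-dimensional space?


The number of components of a rank-r tensor in d dimensions is d^r.
Here d = 3 and r = 4.
3^4 = 81

81


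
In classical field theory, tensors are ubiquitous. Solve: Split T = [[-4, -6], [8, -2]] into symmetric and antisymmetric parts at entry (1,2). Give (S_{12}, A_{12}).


T_{12} = -6
T_{21} = 8
S_{12} = (-6 + 8)/2 = 2/2 = 1
A_{12} = (-6 - 8)/2 = -14/2 = -7
Check: S + A = 1 + -7 = -6 = T_{12}.

(1, -7)


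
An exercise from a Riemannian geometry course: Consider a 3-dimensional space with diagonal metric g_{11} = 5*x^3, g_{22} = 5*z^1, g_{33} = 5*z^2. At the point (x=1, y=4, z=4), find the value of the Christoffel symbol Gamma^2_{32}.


For a diagonal metric, Gamma^k_{ij} = (1/2) g^{kk} (dg_{ik}/dx_j + dg_{jk}/dx_i - dg_{ij}/dx_k).
The metric is diagonal, so g_{ab} = 0 for a != b.
At the given point: g_{11} = 5, g_{22} = 20, g_{33} = 80
g^{22} = 1/20
dg_{32}/dx_2 = 0 (off-diagonal)
dg_{22}/dx_3 = dg_{22}/dx_3 = 5
dg_{32}/dx_2 = 0 (off-diagonal)
Numerator = 0 + 5 - 0 = 5
Gamma^2_{32} = 5 / (2 * 20) = 1/8

1/8


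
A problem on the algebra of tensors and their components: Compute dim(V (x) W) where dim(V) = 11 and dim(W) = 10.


The dimension of a tensor product is the product of dimensions.
dim(V) = 11, dim(W) = 10
dim(V (x) W) = 11 * 10 = 110

110


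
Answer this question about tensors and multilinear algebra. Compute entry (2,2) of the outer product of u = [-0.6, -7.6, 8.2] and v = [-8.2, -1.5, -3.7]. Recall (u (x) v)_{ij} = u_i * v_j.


The outer product entry T_{ij} = u_i * v_j.
We need i=2, j=2.
u_2 = -7.6, v_2 = -1.5
T_{2,2} = -7.6 * -1.5 = 11.4

11.4


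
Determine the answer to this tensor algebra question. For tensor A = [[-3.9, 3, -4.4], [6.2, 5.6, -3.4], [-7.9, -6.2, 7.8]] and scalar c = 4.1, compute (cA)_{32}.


Scalar multiplication: (cA)_{ij} = c * A_{ij}.
c = 4.1
A_{32} = -6.2
(cA)_{32} = 4.1 * -6.2 = -25.42

-25.42


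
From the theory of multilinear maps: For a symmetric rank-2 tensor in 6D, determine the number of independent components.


A symmetric rank-2 tensor in d dimensions has d(d+1)/2 independent components.
d = 6
d(d+1)/2 = 6 * 7 / 2 = 42 / 2 = 21

21


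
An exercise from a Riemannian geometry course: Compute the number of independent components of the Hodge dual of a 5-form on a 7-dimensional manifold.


The Hodge dual of a p-form on an n-dimensional manifold is an (n-p)-form.
n = 7, p = 5, so dual degree = 7 - 5 = 2
The number of components is C(n, n-p) = C(7, 2) = 21

21


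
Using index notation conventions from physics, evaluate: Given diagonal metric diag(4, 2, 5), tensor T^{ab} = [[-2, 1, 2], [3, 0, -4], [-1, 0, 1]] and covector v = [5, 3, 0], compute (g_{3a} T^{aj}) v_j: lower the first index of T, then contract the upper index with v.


Step 1: lower the first index. For a diagonal metric, g_{ia} T^{aj} = g_{ii} T^{ij} (no sum on i).
g_{33} = 5
S_3{}^1 = 5 * T^{31} = 5 * -1 = -5
S_3{}^2 = 5 * T^{32} = 5 * 0 = 0
S_3{}^3 = 5 * T^{33} = 5 * 1 = 5
Step 2: contract S_3{}^j with v_j.
S_3{}^1 * v_1 = -5 * 5 = -25
S_3{}^2 * v_2 = 0 * 3 = 0
S_3{}^3 * v_3 = 5 * 0 = 0
Result = -25 + 0 + 0 = -25

-25


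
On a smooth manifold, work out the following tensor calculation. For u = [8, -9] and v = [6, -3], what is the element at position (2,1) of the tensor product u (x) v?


The outer product entry T_{ij} = u_i * v_j.
We need i=2, j=1.
u_2 = -9, v_1 = 6
T_{2,1} = -9 * 6 = -54

-54


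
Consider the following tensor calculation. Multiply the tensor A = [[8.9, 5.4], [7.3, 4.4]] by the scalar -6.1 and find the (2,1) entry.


Scalar multiplication: (cA)_{ij} = c * A_{ij}.
c = -6.1
A_{21} = 7.3
(cA)_{21} = -6.1 * 7.3 = -44.53

-44.53


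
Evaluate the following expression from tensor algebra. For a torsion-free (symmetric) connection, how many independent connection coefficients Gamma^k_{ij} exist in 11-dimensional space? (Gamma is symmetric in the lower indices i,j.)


Christoffel symbols Gamma^k_{ij} are symmetric in i,j, so there are d * d(d+1)/2 independent symbols.
d = 11
d(d+1)/2 = 11 * 12 / 2 = 66
Total = 11 * 66 = 726

726


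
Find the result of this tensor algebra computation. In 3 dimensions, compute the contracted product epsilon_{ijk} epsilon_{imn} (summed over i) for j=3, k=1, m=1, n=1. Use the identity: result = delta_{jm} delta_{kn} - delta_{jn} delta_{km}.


Using the identity: epsilon_{ijk} epsilon_{imn} = delta_{jm} delta_{kn} - delta_{jn} delta_{km}.
delta_{31} = 0
delta_{11} = 1
delta_{31} = 0
delta_{11} = 1
Result = 0 * 1 - 0 * 1 = 0 - 0 = 0

0


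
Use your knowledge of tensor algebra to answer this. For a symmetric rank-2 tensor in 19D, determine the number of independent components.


A symmetric rank-2 tensor in d dimensions has d(d+1)/2 independent components.
d = 19
d(d+1)/2 = 19 * 20 / 2 = 380 / 2 = 190

190


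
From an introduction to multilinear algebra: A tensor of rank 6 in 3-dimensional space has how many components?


The number of components of a rank-r tensor in d dimensions is d^r.
Here d = 3 and r = 6.
3^6 = 729

729


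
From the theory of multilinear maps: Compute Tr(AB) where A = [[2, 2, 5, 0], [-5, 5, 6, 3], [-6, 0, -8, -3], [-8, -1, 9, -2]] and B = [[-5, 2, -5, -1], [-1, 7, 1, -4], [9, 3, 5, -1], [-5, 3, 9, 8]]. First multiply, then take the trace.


Tr(AB) = sum_i (AB)_{ii} where (AB)_{ii} = sum_k A_{ik} B_{ki}.
(AB)_{11} = 2*-5 + 2*-1 + 5*9 + 0*-5 = 33
(AB)_{22} = -5*2 + 5*7 + 6*3 + 3*3 = 52
(AB)_{33} = -6*-5 + 0*1 + -8*5 + -3*9 = -37
(AB)_{44} = -8*-1 + -1*-4 + 9*-1 + -2*8 = -13
Tr(AB) = 33 + 52 + -37 + -13 = 35

35


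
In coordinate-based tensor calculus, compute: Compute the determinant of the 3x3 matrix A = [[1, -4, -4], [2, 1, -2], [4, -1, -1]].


Expanding along the first row, det(A) = a11*M_11 - a12*M_12 + a13*M_13, where M_1j is the (1,j) minor.
Minor M_11 = 1*-1 - -2*-1 = -3
Minor M_12 = 2*-1 - -2*4 = 6
Minor M_13 = 2*-1 - 1*4 = -6
det = 1*(-3) - -4*(6) + -4*(-6)
    = -3 - -24 + 24
    = 45

45


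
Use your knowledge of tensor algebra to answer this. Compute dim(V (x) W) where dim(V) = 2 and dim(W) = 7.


The dimension of a tensor product is the product of dimensions.
dim(V) = 2, dim(W) = 7
dim(V (x) W) = 2 * 7 = 14

14


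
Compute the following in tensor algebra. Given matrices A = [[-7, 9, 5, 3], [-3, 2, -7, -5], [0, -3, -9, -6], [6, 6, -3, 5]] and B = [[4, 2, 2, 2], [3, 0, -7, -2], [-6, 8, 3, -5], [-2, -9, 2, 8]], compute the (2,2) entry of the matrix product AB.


(AB)_{ij} = sum_k A_{ik} B_{kj}.
For i=2, j=2:
A_{21} * B_{12} = -3 * 2 = -6
A_{22} * B_{22} = 2 * 0 = 0
A_{23} * B_{32} = -7 * 8 = -56
A_{24} * B_{42} = -5 * -9 = 45
Sum = -6 + 0 + -56 + 45 = -17

-17


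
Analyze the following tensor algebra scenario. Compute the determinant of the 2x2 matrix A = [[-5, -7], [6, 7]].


For a 2x2 matrix [[a, b], [c, d]], det = a*d - b*c.
a = -5, b = -7, c = 6, d = 7
a*d = -5 * 7 = -35
b*c = -7 * 6 = -42
det = -35 - -42 = 7

7


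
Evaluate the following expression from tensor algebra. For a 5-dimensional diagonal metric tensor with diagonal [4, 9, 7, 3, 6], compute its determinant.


For a diagonal metric, the determinant is the product of diagonal entries.
Diagonal entries: 4, 9, 7, 3, 6
det(g) = 4 * 9 * 7 * 3 * 6 = 4536

4536


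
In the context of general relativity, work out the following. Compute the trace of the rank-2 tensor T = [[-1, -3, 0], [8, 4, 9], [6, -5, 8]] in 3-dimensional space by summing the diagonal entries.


The contraction (trace) of a rank-2 tensor is the sum of its diagonal elements.
Diagonal entries: A[1,1] = -1, A[2,2] = 4, A[3,3] = 8
Tr(A) = -1 + 4 + 8 = 11

11


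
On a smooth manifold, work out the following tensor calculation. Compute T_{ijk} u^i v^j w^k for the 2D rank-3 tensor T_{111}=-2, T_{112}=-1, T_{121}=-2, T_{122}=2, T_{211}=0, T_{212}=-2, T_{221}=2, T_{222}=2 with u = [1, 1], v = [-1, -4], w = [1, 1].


S = sum over i,j,k of T_{ijk} u_i v_j w_k. Expanding all 8 terms:
T_{111}*u_1*v_1*w_1 = -2*1*-1*1 = 2  (running total: 2)
T_{112}*u_1*v_1*w_2 = -1*1*-1*1 = 1  (running total: 3)
T_{121}*u_1*v_2*w_1 = -2*1*-4*1 = 8  (running total: 11)
T_{122}*u_1*v_2*w_2 = 2*1*-4*1 = -8  (running total: 3)
T_{211}*u_2*v_1*w_1 = 0*1*-1*1 = 0  (running total: 3)
T_{212}*u_2*v_1*w_2 = -2*1*-1*1 = 2  (running total: 5)
T_{221}*u_2*v_2*w_1 = 2*1*-4*1 = -8  (running total: -3)
T_{222}*u_2*v_2*w_2 = 2*1*-4*1 = -8  (running total: -11)
S = -11

-11


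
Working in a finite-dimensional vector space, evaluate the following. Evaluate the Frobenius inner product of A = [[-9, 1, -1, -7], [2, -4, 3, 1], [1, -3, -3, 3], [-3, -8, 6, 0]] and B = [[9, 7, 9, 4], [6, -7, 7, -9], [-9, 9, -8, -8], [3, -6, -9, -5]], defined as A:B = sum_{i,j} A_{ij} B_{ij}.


A:B = sum over all i,j of A_{ij} * B_{ij}.
Row 1: -9*9=-81, 1*7=7, -1*9=-9, -7*4=-28 => row sum = -111
Row 2: 2*6=12, -4*-7=28, 3*7=21, 1*-9=-9 => row sum = 52
Row 3: 1*-9=-9, -3*9=-27, -3*-8=24, 3*-8=-24 => row sum = -36
Row 4: -3*3=-9, -8*-6=48, 6*-9=-54, 0*-5=0 => row sum = -15
Total = -111 + 52 + -36 + -15 = -110

-110


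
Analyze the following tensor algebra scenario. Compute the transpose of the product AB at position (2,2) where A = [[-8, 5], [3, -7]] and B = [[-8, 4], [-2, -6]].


(AB)^T_{ij} = (AB)_{ji} = sum_k A_{jk} B_{ki}.
For i=2, j=2 we need (AB)_{22}:
A_{21} * B_{12} = 3 * 4 = 12
A_{22} * B_{22} = -7 * -6 = 42
Sum = 12 + 42 = 54

54


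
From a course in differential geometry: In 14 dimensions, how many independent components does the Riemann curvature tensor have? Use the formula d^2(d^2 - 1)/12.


The Riemann tensor in d dimensions has d^2(d^2 - 1)/12 independent components.
d = 14, so d^2 = 196
d^2 - 1 = 195
d^2(d^2 - 1) = 196 * 195 = 38220
Divide by 12: 38220 / 12 = 3185

3185


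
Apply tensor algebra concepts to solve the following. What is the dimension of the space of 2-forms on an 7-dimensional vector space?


The dimension of the space of p-forms on an n-dimensional space is C(n, p).
n = 7, p = 2
C(7, 2) = 7! / (2! * 5!) = 21

21


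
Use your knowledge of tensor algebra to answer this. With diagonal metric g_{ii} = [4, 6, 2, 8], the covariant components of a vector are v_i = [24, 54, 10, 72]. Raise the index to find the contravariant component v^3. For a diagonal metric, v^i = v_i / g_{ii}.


To raise an index with a diagonal metric: v^i = v_i / g_{ii}.
For index 3: v_3 = 10, g_{33} = 2
v^3 = 10 / 2 = 5

5


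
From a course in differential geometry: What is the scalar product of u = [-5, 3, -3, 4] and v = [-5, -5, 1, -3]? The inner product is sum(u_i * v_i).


The inner product u . v = sum of u_i * v_i.
Term-by-term: -5 * -5, 3 * -5, -3 * 1, 4 * -3
Products: 25, -15, -3, -12
Sum = 25 + -15 + -3 + -12 = -5

-5


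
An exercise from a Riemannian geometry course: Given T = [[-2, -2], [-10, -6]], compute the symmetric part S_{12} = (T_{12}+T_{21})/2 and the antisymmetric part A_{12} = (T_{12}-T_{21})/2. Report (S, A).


T_{12} = -2
T_{21} = -10
S_{12} = (-2 + -10)/2 = -12/2 = -6
A_{12} = (-2 - -10)/2 = 8/2 = 4
Check: S + A = -6 + 4 = -2 = T_{12}.

(-6, 4)


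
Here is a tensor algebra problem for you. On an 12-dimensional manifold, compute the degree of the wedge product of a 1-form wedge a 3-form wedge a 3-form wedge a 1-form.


The degree of a wedge product is the sum of the degrees of the individual forms.
Degrees: 1, 3, 3, 1
Total degree = 1 + 3 + 3 + 1 = 8

8


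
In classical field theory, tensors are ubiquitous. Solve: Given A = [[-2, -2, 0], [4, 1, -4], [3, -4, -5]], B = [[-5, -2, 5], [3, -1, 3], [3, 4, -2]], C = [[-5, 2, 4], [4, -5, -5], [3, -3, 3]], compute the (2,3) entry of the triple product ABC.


(ABC)_{23} = sum_m (AB)_{2m} C_{m3}. First compute row 2 of AB.
(AB)_{21} = 4*-5 + 1*3 + -4*3 = -29
(AB)_{22} = 4*-2 + 1*-1 + -4*4 = -25
(AB)_{23} = 4*5 + 1*3 + -4*-2 = 31
Now contract with column 3 of C:
(AB)_{21} * C_{13} = -29 * 4 = -116
(AB)_{22} * C_{23} = -25 * -5 = 125
(AB)_{23} * C_{33} = 31 * 3 = 93
(ABC)_{23} = -116 + 125 + 93 = 102

102


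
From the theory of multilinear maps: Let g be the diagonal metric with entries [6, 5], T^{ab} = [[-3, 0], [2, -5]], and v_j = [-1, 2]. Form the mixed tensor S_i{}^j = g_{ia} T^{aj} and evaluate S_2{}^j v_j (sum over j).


Step 1: lower the first index. For a diagonal metric, g_{ia} T^{aj} = g_{ii} T^{ij} (no sum on i).
g_{22} = 5
S_2{}^1 = 5 * T^{21} = 5 * 2 = 10
S_2{}^2 = 5 * T^{22} = 5 * -5 = -25
Step 2: contract S_2{}^j with v_j.
S_2{}^1 * v_1 = 10 * -1 = -10
S_2{}^2 * v_2 = -25 * 2 = -50
Result = -10 + -50 = -60

-60


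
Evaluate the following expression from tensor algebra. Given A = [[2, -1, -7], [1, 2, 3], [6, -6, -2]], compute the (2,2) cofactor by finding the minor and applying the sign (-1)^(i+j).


To find cofactor C_{22}, delete row 2 and column 2.
The resulting 2x2 submatrix is: [[2, -7], [6, -2]]
Minor M_{22} = 2*-2 - -7*6
  = -4 - -42 = 38
Sign = (-1)^(2+2) = (-1)^4 = 1
Cofactor C_{22} = 1 * 38 = 38

38


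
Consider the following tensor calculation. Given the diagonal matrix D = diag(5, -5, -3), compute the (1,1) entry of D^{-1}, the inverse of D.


For a diagonal matrix, the inverse has entries (D^{-1})_{ii} = 1/d_{ii}.
The diagonal entries are: d_{11} = 5, d_{22} = -5, d_{33} = -3
We need (D^{-1})_{11} = 1/d_{11} = 1/5 = 1/5

1/5


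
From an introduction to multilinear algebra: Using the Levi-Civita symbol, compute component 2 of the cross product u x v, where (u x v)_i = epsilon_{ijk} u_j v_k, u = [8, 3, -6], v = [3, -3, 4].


(u x v)_2 = sum_{j,k} epsilon_{2jk} u_j v_k. Only permutations of (1,2,3) contribute; the two non-zero terms are:
eps_{213} u_1 v_3 = -1 * 8 * 4 = -32
eps_{231} u_3 v_1 = 1 * -6 * 3 = -18
(u x v)_2 = -50

-50


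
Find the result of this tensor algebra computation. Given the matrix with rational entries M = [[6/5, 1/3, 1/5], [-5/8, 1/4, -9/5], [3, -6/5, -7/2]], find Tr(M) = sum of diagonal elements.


The trace is the sum of diagonal entries.
Diagonal: M[1,1] = 6/5, M[2,2] = 1/4, M[3,3] = -7/2
Tr(M) = 6/5 + 1/4 + -7/2
Computing step by step:
After adding M[1,1]: 6/5
After adding M[2,2]: 29/20
After adding M[3,3]: -41/20
Tr(M) = -41/20

-41/20


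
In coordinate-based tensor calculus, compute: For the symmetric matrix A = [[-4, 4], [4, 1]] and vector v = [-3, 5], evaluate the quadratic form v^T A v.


First compute Av:
(Av)_1 = -4*-3 + 4*5 = 32
(Av)_2 = 4*-3 + 1*5 = -7
Av = [32, -7]
Then v^T (Av) = -3*32 + 5*-7
= -96 + -35 = -131

-131


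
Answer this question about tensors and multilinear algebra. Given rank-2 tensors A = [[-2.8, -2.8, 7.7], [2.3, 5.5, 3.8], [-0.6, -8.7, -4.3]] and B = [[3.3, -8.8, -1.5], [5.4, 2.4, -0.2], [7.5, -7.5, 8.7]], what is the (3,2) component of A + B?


Tensor addition is component-wise: (A + B)_{ij} = A_{ij} + B_{ij}.
A_{32} = -8.7
B_{32} = -7.5
(A + B)_{32} = -8.7 + -7.5 = -16.2

-16.2


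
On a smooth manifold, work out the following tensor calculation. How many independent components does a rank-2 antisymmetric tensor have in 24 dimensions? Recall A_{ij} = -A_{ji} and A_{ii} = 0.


An antisymmetric rank-2 tensor satisfies A_{ij} = -A_{ji}, so diagonal entries are zero.
The independent components are the upper-triangular entries: C(n, 2) = n(n-1)/2.
n = 24
C(24, 2) = 24 * 23 / 2 = 552 / 2 = 276

276


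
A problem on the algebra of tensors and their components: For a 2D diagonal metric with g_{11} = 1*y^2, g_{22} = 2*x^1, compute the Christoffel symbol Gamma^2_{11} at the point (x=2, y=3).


For a diagonal metric, Gamma^k_{ij} = (1/2) g^{kk} (dg_{ik}/dx_j + dg_{jk}/dx_i - dg_{ij}/dx_k).
The metric is diagonal, so g_{ab} = 0 for a != b.
At the given point: g_{11} = 9, g_{22} = 4
g^{22} = 1/4
dg_{12}/dx_1 = 0 (off-diagonal)
dg_{12}/dx_1 = 0 (off-diagonal)
dg_{11}/dx_2 = dg_{11}/dx_2 = 6
Numerator = 0 + 0 - 6 = -6
Gamma^2_{11} = -6 / (2 * 4) = -3/4

-3/4


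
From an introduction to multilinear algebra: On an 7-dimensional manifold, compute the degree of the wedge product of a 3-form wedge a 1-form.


The degree of a wedge product is the sum of the degrees of the individual forms.
Degrees: 3, 1
Total degree = 3 + 1 = 4

4


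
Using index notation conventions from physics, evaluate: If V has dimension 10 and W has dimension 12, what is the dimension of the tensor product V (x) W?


The dimension of a tensor product is the product of dimensions.
dim(V) = 10, dim(W) = 12
dim(V (x) W) = 10 * 12 = 120

120


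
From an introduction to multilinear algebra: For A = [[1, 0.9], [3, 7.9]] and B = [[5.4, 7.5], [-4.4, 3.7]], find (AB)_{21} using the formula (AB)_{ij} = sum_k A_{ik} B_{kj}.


(AB)_{ij} = sum_k A_{ik} B_{kj}.
For i=2, j=1:
A_{21} * B_{11} = 3 * 5.4 = 16.2
A_{22} * B_{21} = 7.9 * -4.4 = -34.76
Sum = 16.2 + -34.76 = -18.56

-18.56


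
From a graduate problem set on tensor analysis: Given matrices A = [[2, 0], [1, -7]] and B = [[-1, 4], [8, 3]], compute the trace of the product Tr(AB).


Tr(AB) = sum_i (AB)_{ii} where (AB)_{ii} = sum_k A_{ik} B_{ki}.
(AB)_{11} = 2*-1 + 0*8 = -2
(AB)_{22} = 1*4 + -7*3 = -17
Tr(AB) = -2 + -17 = -19

-19


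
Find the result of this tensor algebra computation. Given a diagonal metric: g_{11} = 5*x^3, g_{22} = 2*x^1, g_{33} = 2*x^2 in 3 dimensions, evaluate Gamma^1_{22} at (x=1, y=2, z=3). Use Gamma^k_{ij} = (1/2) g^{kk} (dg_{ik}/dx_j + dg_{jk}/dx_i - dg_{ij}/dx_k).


For a diagonal metric, Gamma^k_{ij} = (1/2) g^{kk} (dg_{ik}/dx_j + dg_{jk}/dx_i - dg_{ij}/dx_k).
The metric is diagonal, so g_{ab} = 0 for a != b.
At the given point: g_{11} = 5, g_{22} = 2, g_{33} = 2
g^{11} = 1/5
dg_{21}/dx_2 = 0 (off-diagonal)
dg_{21}/dx_2 = 0 (off-diagonal)
dg_{22}/dx_1 = dg_{22}/dx_1 = 2
Numerator = 0 + 0 - 2 = -2
Gamma^1_{22} = -2 / (2 * 5) = -1/5

-1/5


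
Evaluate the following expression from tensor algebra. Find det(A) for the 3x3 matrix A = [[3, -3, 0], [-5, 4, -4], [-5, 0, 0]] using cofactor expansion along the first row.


Expanding along the first row, det(A) = a11*M_11 - a12*M_12 + a13*M_13, where M_1j is the (1,j) minor.
Minor M_11 = 4*0 - -4*0 = 0
Minor M_12 = -5*0 - -4*-5 = -20
Minor M_13 = -5*0 - 4*-5 = 20
det = 3*(0) - -3*(-20) + 0*(20)
    = 0 - 60 + 0
    = -60

-60


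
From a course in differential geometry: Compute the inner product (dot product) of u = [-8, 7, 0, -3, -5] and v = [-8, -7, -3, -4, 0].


The inner product u . v = sum of u_i * v_i.
Term-by-term: -8 * -8, 7 * -7, 0 * -3, -3 * -4, -5 * 0
Products: 64, -49, 0, 12, 0
Sum = 64 + -49 + 0 + 12 + 0 = 27

27


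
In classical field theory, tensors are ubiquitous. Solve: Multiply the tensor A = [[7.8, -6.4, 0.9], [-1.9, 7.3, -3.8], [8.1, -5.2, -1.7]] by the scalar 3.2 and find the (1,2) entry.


Scalar multiplication: (cA)_{ij} = c * A_{ij}.
c = 3.2
A_{12} = -6.4
(cA)_{12} = 3.2 * -6.4 = -20.48

-20.48


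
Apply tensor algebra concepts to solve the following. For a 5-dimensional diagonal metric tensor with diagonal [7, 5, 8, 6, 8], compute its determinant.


For a diagonal metric, the determinant is the product of diagonal entries.
Diagonal entries: 7, 5, 8, 6, 8
det(g) = 7 * 5 * 8 * 6 * 8 = 13440

13440


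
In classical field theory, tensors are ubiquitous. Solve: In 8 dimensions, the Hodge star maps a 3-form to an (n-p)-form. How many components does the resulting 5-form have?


The Hodge dual of a p-form on an n-dimensional manifold is an (n-p)-form.
n = 8, p = 3, so dual degree = 8 - 3 = 5
The number of components is C(n, n-p) = C(8, 5) = 56

56


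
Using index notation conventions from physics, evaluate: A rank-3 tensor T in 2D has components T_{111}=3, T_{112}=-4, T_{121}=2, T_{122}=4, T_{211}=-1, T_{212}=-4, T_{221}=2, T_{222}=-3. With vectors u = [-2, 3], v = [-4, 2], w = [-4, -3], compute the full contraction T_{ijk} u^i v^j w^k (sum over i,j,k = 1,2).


S = sum over i,j,k of T_{ijk} u_i v_j w_k. Expanding all 8 terms:
T_{111}*u_1*v_1*w_1 = 3*-2*-4*-4 = -96  (running total: -96)
T_{112}*u_1*v_1*w_2 = -4*-2*-4*-3 = 96  (running total: 0)
T_{121}*u_1*v_2*w_1 = 2*-2*2*-4 = 32  (running total: 32)
T_{122}*u_1*v_2*w_2 = 4*-2*2*-3 = 48  (running total: 80)
T_{211}*u_2*v_1*w_1 = -1*3*-4*-4 = -48  (running total: 32)
T_{212}*u_2*v_1*w_2 = -4*3*-4*-3 = -144  (running total: -112)
T_{221}*u_2*v_2*w_1 = 2*3*2*-4 = -48  (running total: -160)
T_{222}*u_2*v_2*w_2 = -3*3*2*-3 = 54  (running total: -106)
S = -106

-106


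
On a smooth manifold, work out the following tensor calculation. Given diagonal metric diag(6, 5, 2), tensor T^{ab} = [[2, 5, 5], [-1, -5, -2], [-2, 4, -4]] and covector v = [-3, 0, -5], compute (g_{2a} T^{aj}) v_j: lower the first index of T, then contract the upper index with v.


Step 1: lower the first index. For a diagonal metric, g_{ia} T^{aj} = g_{ii} T^{ij} (no sum on i).
g_{22} = 5
S_2{}^1 = 5 * T^{21} = 5 * -1 = -5
S_2{}^2 = 5 * T^{22} = 5 * -5 = -25
S_2{}^3 = 5 * T^{23} = 5 * -2 = -10
Step 2: contract S_2{}^j with v_j.
S_2{}^1 * v_1 = -5 * -3 = 15
S_2{}^2 * v_2 = -25 * 0 = 0
S_2{}^3 * v_3 = -10 * -5 = 50
Result = 15 + 0 + 50 = 65

65


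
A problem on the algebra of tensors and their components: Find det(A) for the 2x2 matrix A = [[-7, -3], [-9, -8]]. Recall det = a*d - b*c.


For a 2x2 matrix [[a, b], [c, d]], det = a*d - b*c.
a = -7, b = -3, c = -9, d = -8
a*d = -7 * -8 = 56
b*c = -3 * -9 = 27
det = 56 - 27 = 29

29


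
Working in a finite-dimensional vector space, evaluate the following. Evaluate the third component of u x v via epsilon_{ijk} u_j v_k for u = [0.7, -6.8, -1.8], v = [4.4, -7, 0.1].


(u x v)_3 = sum_{j,k} epsilon_{3jk} u_j v_k. Only permutations of (1,2,3) contribute; the two non-zero terms are:
eps_{312} u_1 v_2 = 1 * 0.7 * -7 = -4.9
eps_{321} u_2 v_1 = -1 * -6.8 * 4.4 = 29.92
(u x v)_3 = 25.02

25.02


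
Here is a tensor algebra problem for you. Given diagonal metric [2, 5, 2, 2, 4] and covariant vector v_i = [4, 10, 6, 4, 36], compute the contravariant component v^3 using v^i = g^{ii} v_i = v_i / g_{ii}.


To raise an index with a diagonal metric: v^i = v_i / g_{ii}.
For index 3: v_3 = 6, g_{33} = 2
v^3 = 6 / 2 = 3

3


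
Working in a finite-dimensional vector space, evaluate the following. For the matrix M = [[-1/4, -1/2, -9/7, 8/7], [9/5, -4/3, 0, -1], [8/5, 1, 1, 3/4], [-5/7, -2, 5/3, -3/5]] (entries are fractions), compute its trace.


The trace is the sum of diagonal entries.
Diagonal: M[1,1] = -1/4, M[2,2] = -4/3, M[3,3] = 1, M[4,4] = -3/5
Tr(M) = -1/4 + -4/3 + 1 + -3/5
Computing step by step:
After adding M[1,1]: -1/4
After adding M[2,2]: -19/12
After adding M[3,3]: -7/12
After adding M[4,4]: -71/60
Tr(M) = -71/60

-71/60


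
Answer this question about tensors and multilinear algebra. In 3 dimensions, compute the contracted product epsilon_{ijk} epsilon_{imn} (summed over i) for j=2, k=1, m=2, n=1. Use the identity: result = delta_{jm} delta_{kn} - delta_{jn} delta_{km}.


Using the identity: epsilon_{ijk} epsilon_{imn} = delta_{jm} delta_{kn} - delta_{jn} delta_{km}.
delta_{22} = 1
delta_{11} = 1
delta_{21} = 0
delta_{12} = 0
Result = 1 * 1 - 0 * 0 = 1 - 0 = 1

1


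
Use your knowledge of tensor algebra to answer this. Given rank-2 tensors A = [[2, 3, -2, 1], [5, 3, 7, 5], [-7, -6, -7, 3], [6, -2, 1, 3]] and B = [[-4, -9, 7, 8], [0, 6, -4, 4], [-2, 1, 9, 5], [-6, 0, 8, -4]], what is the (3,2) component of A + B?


Tensor addition is component-wise: (A + B)_{ij} = A_{ij} + B_{ij}.
A_{32} = -6
B_{32} = 1
(A + B)_{32} = -6 + 1 = -5

-5


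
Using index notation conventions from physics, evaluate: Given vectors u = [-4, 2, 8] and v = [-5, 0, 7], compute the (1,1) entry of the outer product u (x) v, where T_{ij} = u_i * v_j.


The outer product entry T_{ij} = u_i * v_j.
We need i=1, j=1.
u_1 = -4, v_1 = -5
T_{1,1} = -4 * -5 = 20

20


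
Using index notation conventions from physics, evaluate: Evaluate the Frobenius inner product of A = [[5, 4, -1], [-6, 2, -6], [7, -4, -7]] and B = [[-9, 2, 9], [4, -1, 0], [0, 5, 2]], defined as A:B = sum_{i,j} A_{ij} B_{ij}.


A:B = sum over all i,j of A_{ij} * B_{ij}.
Row 1: 5*-9=-45, 4*2=8, -1*9=-9 => row sum = -46
Row 2: -6*4=-24, 2*-1=-2, -6*0=0 => row sum = -26
Row 3: 7*0=0, -4*5=-20, -7*2=-14 => row sum = -34
Total = -46 + -26 + -34 = -106

-106


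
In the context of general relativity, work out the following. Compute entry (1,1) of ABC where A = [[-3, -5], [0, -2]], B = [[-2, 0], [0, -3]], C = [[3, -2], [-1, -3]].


(ABC)_{11} = sum_m (AB)_{1m} C_{m1}. First compute row 1 of AB.
(AB)_{11} = -3*-2 + -5*0 = 6
(AB)_{12} = -3*0 + -5*-3 = 15
Now contract with column 1 of C:
(AB)_{11} * C_{11} = 6 * 3 = 18
(AB)_{12} * C_{21} = 15 * -1 = -15
(ABC)_{11} = 18 + -15 = 3

3


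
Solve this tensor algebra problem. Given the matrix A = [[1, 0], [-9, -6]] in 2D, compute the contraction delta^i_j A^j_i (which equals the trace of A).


The contraction (trace) of a rank-2 tensor is the sum of its diagonal elements.
Diagonal entries: A[1,1] = 1, A[2,2] = -6
Tr(A) = 1 + -6 = -5

-5


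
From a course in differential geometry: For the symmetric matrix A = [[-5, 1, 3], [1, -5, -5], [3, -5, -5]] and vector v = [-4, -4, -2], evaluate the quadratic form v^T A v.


First compute Av:
(Av)_1 = -5*-4 + 1*-4 + 3*-2 = 10
(Av)_2 = 1*-4 + -5*-4 + -5*-2 = 26
(Av)_3 = 3*-4 + -5*-4 + -5*-2 = 18
Av = [10, 26, 18]
Then v^T (Av) = -4*10 + -4*26 + -2*18
= -40 + -104 + -36 = -180

-180


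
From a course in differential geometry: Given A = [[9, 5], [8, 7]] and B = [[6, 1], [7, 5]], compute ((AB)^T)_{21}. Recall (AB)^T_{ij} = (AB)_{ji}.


(AB)^T_{ij} = (AB)_{ji} = sum_k A_{jk} B_{ki}.
For i=2, j=1 we need (AB)_{12}:
A_{11} * B_{12} = 9 * 1 = 9
A_{12} * B_{22} = 5 * 5 = 25
Sum = 9 + 25 = 34

34


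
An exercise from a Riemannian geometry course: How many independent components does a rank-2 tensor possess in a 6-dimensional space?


The number of components of a rank-r tensor in d dimensions is d^r.
Here d = 6 and r = 2.
6^2 = 36

36


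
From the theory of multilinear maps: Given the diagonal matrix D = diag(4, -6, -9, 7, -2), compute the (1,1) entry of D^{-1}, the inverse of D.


For a diagonal matrix, the inverse has entries (D^{-1})_{ii} = 1/d_{ii}.
The diagonal entries are: d_{11} = 4, d_{22} = -6, d_{33} = -9, d_{44} = 7, d_{55} = -2
We need (D^{-1})_{11} = 1/d_{11} = 1/4 = 1/4

1/4


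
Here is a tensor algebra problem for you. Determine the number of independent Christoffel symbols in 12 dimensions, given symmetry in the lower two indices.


Christoffel symbols Gamma^k_{ij} are symmetric in i,j, so there are d * d(d+1)/2 independent symbols.
d = 12
d(d+1)/2 = 12 * 13 / 2 = 78
Total = 12 * 78 = 936

936


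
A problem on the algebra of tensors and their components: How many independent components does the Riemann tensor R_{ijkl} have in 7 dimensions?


The Riemann tensor in d dimensions has d^2(d^2 - 1)/12 independent components.
d = 7, so d^2 = 49
d^2 - 1 = 48
d^2(d^2 - 1) = 49 * 48 = 2352
Divide by 12: 2352 / 12 = 196

196


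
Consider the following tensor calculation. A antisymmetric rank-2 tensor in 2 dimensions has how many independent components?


A antisymmetric rank-2 tensor in d dimensions has d(d-1)/2 independent components.
d = 2
d(d-1)/2 = 2 * 1 / 2 = 2 / 2 = 1

1


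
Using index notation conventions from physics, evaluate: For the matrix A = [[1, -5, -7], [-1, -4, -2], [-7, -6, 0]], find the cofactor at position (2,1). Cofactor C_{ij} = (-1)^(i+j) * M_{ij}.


To find cofactor C_{21}, delete row 2 and column 1.
The resulting 2x2 submatrix is: [[-5, -7], [-6, 0]]
Minor M_{21} = -5*0 - -7*-6
  = 0 - 42 = -42
Sign = (-1)^(2+1) = (-1)^3 = -1
Cofactor C_{21} = -1 * -42 = 42

42


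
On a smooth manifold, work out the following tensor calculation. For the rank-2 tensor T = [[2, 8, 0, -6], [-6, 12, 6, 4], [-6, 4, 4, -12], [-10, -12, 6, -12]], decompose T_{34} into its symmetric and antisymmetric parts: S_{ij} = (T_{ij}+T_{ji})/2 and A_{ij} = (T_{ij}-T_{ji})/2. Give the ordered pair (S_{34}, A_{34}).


T_{34} = -12
T_{43} = 6
S_{34} = (-12 + 6)/2 = -6/2 = -3
A_{34} = (-12 - 6)/2 = -18/2 = -9
Check: S + A = -3 + -9 = -12 = T_{34}.

(-3, -9)


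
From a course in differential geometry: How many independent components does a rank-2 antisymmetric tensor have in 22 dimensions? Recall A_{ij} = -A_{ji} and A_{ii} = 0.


An antisymmetric rank-2 tensor satisfies A_{ij} = -A_{ji}, so diagonal entries are zero.
The independent components are the upper-triangular entries: C(n, 2) = n(n-1)/2.
n = 22
C(22, 2) = 22 * 21 / 2 = 462 / 2 = 231

231


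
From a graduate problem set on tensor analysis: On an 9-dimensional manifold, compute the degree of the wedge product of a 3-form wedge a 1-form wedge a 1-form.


The degree of a wedge product is the sum of the degrees of the individual forms.
Degrees: 3, 1, 1
Total degree = 3 + 1 + 1 = 5

5


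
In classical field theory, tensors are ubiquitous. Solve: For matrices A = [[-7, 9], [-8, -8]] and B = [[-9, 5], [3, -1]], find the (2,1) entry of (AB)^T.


(AB)^T_{ij} = (AB)_{ji} = sum_k A_{jk} B_{ki}.
For i=2, j=1 we need (AB)_{12}:
A_{11} * B_{12} = -7 * 5 = -35
A_{12} * B_{22} = 9 * -1 = -9
Sum = -35 + -9 = -44

-44


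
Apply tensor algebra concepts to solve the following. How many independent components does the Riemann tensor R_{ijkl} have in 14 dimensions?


The Riemann tensor in d dimensions has d^2(d^2 - 1)/12 independent components.
d = 14, so d^2 = 196
d^2 - 1 = 195
d^2(d^2 - 1) = 196 * 195 = 38220
Divide by 12: 38220 / 12 = 3185

3185


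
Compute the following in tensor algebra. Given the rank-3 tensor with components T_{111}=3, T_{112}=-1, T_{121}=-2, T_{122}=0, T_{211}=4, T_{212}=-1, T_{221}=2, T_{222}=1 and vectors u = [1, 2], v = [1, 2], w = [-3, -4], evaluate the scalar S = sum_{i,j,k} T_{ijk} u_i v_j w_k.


S = sum over i,j,k of T_{ijk} u_i v_j w_k. Expanding all 8 terms:
T_{111}*u_1*v_1*w_1 = 3*1*1*-3 = -9  (running total: -9)
T_{112}*u_1*v_1*w_2 = -1*1*1*-4 = 4  (running total: -5)
T_{121}*u_1*v_2*w_1 = -2*1*2*-3 = 12  (running total: 7)
T_{122}*u_1*v_2*w_2 = 0*1*2*-4 = 0  (running total: 7)
T_{211}*u_2*v_1*w_1 = 4*2*1*-3 = -24  (running total: -17)
T_{212}*u_2*v_1*w_2 = -1*2*1*-4 = 8  (running total: -9)
T_{221}*u_2*v_2*w_1 = 2*2*2*-3 = -24  (running total: -33)
T_{222}*u_2*v_2*w_2 = 1*2*2*-4 = -16  (running total: -49)
S = -49

-49


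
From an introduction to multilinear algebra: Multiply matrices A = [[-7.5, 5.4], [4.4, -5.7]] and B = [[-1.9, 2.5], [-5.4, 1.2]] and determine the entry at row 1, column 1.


(AB)_{ij} = sum_k A_{ik} B_{kj}.
For i=1, j=1:
A_{11} * B_{11} = -7.5 * -1.9 = 14.25
A_{12} * B_{21} = 5.4 * -5.4 = -29.16
Sum = 14.25 + -29.16 = -14.91

-14.91


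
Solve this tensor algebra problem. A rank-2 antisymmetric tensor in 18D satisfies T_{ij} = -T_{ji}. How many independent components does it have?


An antisymmetric rank-2 tensor satisfies A_{ij} = -A_{ji}, so diagonal entries are zero.
The independent components are the upper-triangular entries: C(n, 2) = n(n-1)/2.
n = 18
C(18, 2) = 18 * 17 / 2 = 306 / 2 = 153

153


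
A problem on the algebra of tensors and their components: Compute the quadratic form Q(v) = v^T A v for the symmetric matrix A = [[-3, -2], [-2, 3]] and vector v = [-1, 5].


First compute Av:
(Av)_1 = -3*-1 + -2*5 = -7
(Av)_2 = -2*-1 + 3*5 = 17
Av = [-7, 17]
Then v^T (Av) = -1*-7 + 5*17
= 7 + 85 = 92

92


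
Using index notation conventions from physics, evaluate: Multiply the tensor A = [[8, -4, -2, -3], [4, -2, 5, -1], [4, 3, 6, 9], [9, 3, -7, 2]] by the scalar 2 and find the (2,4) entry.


Scalar multiplication: (cA)_{ij} = c * A_{ij}.
c = 2
A_{24} = -1
(cA)_{24} = 2 * -1 = -2

-2


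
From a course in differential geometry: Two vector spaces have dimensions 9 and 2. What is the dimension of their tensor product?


The dimension of a tensor product is the product of dimensions.
dim(V) = 9, dim(W) = 2
dim(V (x) W) = 9 * 2 = 18

18


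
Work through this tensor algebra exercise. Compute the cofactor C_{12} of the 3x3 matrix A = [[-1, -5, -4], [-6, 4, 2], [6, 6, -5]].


To find cofactor C_{12}, delete row 1 and column 2.
The resulting 2x2 submatrix is: [[-6, 2], [6, -5]]
Minor M_{12} = -6*-5 - 2*6
  = 30 - 12 = 18
Sign = (-1)^(1+2) = (-1)^3 = -1
Cofactor C_{12} = -1 * 18 = -18

-18
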